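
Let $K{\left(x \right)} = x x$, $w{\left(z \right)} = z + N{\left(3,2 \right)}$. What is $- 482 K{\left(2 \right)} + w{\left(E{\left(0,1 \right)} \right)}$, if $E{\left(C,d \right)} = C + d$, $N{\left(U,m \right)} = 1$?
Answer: $-1926$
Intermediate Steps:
$w{\left(z \right)} = 1 + z$ ($w{\left(z \right)} = z + 1 = 1 + z$)
$K{\left(x \right)} = x^{2}$
$- 482 K{\left(2 \right)} + w{\left(E{\left(0,1 \right)} \right)} = - 482 \cdot 2^{2} + \left(1 + \left(0 + 1\right)\right) = \left(-482\right) 4 + \left(1 + 1\right) = -1928 + 2 = -1926$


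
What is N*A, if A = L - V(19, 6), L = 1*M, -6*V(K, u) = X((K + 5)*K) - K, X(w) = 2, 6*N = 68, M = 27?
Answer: 2465/9 ≈ 273.89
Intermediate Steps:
N = 34/3 (N = (⅙)*68 = 34/3 ≈ 11.333)
V(K, u) = -⅓ + K/6 (V(K, u) = -(2 - K)/6 = -⅓ + K/6)
L = 27 (L = 1*27 = 27)
A = 145/6 (A = 27 - (-⅓ + (⅙)*19) = 27 - (-⅓ + 19/6) = 27 - 1*17/6 = 27 - 17/6 = 145/6 ≈ 24.167)
N*A = (34/3)*(145/6) = 2465/9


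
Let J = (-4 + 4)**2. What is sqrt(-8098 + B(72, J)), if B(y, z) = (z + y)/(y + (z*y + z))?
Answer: I*sqrt(8097) ≈ 89.983*I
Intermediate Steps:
J = 0 (J = 0**2 = 0)
B(y, z) = (y + z)/(y + z + y*z) (B(y, z) = (y + z)/(y + (y*z + z)) = (y + z)/(y + (z + y*z)) = (y + z)/(y + z + y*z))
sqrt(-8098 + B(72, J)) = sqrt(-8098 + (72 + 0)/(72 + 0 + 72*0)) = sqrt(-8098 + 72/(72 + 0 + 0)) = sqrt(-8098 + 72/72) = sqrt(-8098 + (1/72)*72) = sqrt(-8098 + 1) = sqrt(-8097) = I*sqrt(8097)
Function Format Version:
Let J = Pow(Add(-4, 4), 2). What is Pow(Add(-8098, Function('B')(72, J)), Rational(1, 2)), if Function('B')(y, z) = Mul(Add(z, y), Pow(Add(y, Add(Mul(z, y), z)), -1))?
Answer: Mul(I, Pow(8097, Rational(1, 2))) ≈ Mul(89.983, I)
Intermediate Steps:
J = 0 (J = Pow(0, 2) = 0)
Function('B')(y, z) = Mul(Pow(Add(y, z, Mul(y, z)), -1), Add(y, z)) (Function('B')(y, z) = Mul(Add(y, z), Pow(Add(y, Add(Mul(y, z), z)), -1)) = Mul(Add(y, z), Pow(Add(y, Add(z, Mul(y, z))), -1)) = Mul(Add(y, z), Pow(Add(y, z, Mul(y, z)), -1)) = Mul(Pow(Add(y, z, Mul(y, z)), -1), Add(y, z)))
Pow(Add(-8098, Function('B')(72, J)), Rational(1, 2)) = Pow(Add(-8098, Mul(Pow(Add(72, 0, Mul(72, 0)), -1), Add(72, 0))), Rational(1, 2)) = Pow(Add(-8098, Mul(Pow(Add(72, 0, 0), -1), 72)), Rational(1, 2)) = Pow(Add(-8098, Mul(Pow(72, -1), 72)), Rational(1, 2)) = Pow(Add(-8098, Mul(Rational(1, 72), 72)), Rational(1, 2)) = Pow(Add(-8098, 1), Rational(1, 2)) = Pow(-8097, Rational(1, 2)) = Mul(I, Pow(8097, Rational(1, 2)))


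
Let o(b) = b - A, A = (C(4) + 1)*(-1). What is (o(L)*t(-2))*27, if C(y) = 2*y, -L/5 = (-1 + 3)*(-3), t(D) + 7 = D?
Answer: -9477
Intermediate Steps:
t(D) = -7 + D
L = 30 (L = -5*(-1 + 3)*(-3) = -10*(-3) = -5*(-6) = 30)
A = -9 (A = (2*4 + 1)*(-1) = (8 + 1)*(-1) = 9*(-1) = -9)
o(b) = 9 + b (o(b) = b - 1*(-9) = b + 9 = 9 + b)
(o(L)*t(-2))*27 = ((9 + 30)*(-7 - 2))*27 = (39*(-9))*27 = -351*27 = -9477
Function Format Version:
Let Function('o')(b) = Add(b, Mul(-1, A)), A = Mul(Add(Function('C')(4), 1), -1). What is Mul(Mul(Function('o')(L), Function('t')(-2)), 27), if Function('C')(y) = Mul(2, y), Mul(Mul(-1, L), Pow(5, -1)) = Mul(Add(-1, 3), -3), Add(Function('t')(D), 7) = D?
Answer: -9477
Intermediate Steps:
Function('t')(D) = Add(-7, D)
L = 30 (L = Mul(-5, Mul(Add(-1, 3), -3)) = Mul(-5, Mul(2, -3)) = Mul(-5, -6) = 30)
A = -9 (A = Mul(Add(Mul(2, 4), 1), -1) = Mul(Add(8, 1), -1) = Mul(9, -1) = -9)
Function('o')(b) = Add(9, b) (Function('o')(b) = Add(b, Mul(-1, -9)) = Add(b, 9) = Add(9, b))
Mul(Mul(Function('o')(L), Function('t')(-2)), 27) = Mul(Mul(Add(9, 30), Add(-7, -2)), 27) = Mul(Mul(39, -9), 27) = Mul(-351, 27) = -9477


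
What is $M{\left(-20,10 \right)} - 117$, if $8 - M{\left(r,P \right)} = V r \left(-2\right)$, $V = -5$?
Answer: $91$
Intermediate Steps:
$M{\left(r,P \right)} = 8 - 10 r$ ($M{\left(r,P \right)} = 8 - - 5 r \left(-2\right) = 8 - 10 r$)
$M{\left(-20,10 \right)} - 117 = \left(8 - -200\right) - 117 = \left(8 + 200\right) - 117 = 208 - 117 = 91$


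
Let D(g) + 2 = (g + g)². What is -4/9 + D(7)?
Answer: 1742/9 ≈ 193.56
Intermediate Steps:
D(g) = -2 + 4*g² (D(g) = -2 + (g + g)² = -2 + (2*g)² = -2 + 4*g²)
-4/9 + D(7) = -4/9 + (-2 + 4*7²) = -4*⅑ + (-2 + 4*49) = -4/9 + (-2 + 196) = -4/9 + 194 = 1742/9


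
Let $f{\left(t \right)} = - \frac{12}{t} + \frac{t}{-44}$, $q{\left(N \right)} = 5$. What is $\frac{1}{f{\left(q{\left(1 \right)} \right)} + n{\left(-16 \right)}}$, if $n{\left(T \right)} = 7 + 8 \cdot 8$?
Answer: $\frac{220}{15067} \approx 0.014601$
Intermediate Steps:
$f{\left(t \right)} = - \frac{12}{t} - \frac{t}{44}$ ($f{\left(t \right)} = - \frac{12}{t} + t \left(- \frac{1}{44}\right) = - \frac{12}{t} - \frac{t}{44}$)
$n{\left(T \right)} = 71$ ($n{\left(T \right)} = 7 + 64 = 71$)
$\frac{1}{f{\left(q{\left(1 \right)} \right)} + n{\left(-16 \right)}} = \frac{1}{\left(- \frac{12}{5} - \frac{5}{44}\right) + 71} = \frac{1}{- \frac{553}{220} + 71} = \frac{1}{\frac{15067}{220}} = \frac{220}{15067}$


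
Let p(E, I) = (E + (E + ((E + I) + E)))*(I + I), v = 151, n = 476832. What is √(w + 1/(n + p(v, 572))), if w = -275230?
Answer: I*√705133605673474/50616 ≈ 524.62*I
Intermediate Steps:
p(E, I) = 2*I*(I + 4*E) (p(E, I) = (E + (E + (I + 2*E)))*(2*I) = (E + (I + 3*E))*(2*I) = (I + 4*E)*(2*I) = 2*I*(I + 4*E))
√(w + 1/(n + p(v, 572))) = √(-275230 + 1/(476832 + 2*572*(572 + 4*151))) = √(-275230 + 1/(476832 + 2*572*(572 + 604))) = √(-275230 + 1/(476832 + 2*572*1176)) = √(-275230 + 1/(476832 + 1345344)) = √(-275230 + 1/1822176) = √(-501517500479/1822176) = I*√705133605673474/50616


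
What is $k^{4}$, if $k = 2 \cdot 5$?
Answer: $10000$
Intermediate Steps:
$k = 10$
$k^{4} = 10^{4} = 10000$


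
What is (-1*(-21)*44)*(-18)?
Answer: -16632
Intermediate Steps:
(-1*(-21)*44)*(-18) = (21*44)*(-18) = 924*(-18) = -16632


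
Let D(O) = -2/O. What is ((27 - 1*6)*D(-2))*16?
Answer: 336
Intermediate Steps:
((27 - 1*6)*D(-2))*16 = ((27 - 1*6)*(-2/(-2)))*16 = ((27 - 6)*(-2*(-½)))*16 = (21*1)*16 = 21*16 = 336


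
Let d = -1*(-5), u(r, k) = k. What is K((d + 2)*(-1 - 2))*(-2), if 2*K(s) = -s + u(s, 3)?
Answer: -24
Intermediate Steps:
d = 5
K(s) = 3/2 - s/2 (K(s) = (-s + 3)/2 = (3 - s)/2 = 3/2 - s/2)
K((d + 2)*(-1 - 2))*(-2) = (3/2 - (5 + 2)*(-1 - 2)/2)*(-2) = (3/2 - 7*(-3)/2)*(-2) = (3/2 - ½*(-21))*(-2) = (3/2 + 21/2)*(-2) = 12*(-2) = -24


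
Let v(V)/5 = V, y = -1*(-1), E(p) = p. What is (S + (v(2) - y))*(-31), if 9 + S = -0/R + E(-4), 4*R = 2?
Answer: 124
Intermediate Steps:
R = ½ (R = (¼)*2 = ½ ≈ 0.50000)
y = 1
v(V) = 5*V
S = -13 (S = -9 + (-0/½ - 4) = -9 + (-0*2 - 4) = -9 + (-5*0 - 4) = -9 + (0 - 4) = -9 - 4 = -13)
(S + (v(2) - y))*(-31) = (-13 + (5*2 - 1*1))*(-31) = (-13 + (10 - 1))*(-31) = (-13 + 9)*(-31) = -4*(-31) = 124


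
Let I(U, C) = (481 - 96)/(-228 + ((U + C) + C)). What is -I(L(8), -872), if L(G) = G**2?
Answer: 385/1908 ≈ 0.20178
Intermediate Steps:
I(U, C) = 385/(-228 + U + 2*C) (I(U, C) = 385/(-228 + ((C + U) + C)) = 385/(-228 + (U + 2*C)) = 385/(-228 + U + 2*C))
-I(L(8), -872) = -385/(-228 + 8**2 + 2*(-872)) = -385/(-228 + 64 - 1744) = -385/(-1908) = -385*(-1)/1908 = -1*(-385/1908) = 385/1908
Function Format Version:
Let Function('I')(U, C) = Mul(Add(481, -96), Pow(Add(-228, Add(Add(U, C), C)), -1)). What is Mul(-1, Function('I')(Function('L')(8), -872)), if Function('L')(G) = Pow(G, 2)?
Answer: Rational(385, 1908) ≈ 0.20178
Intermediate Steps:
Function('I')(U, C) = Mul(385, Pow(Add(-228, U, Mul(2, C)), -1)) (Function('I')(U, C) = Mul(385, Pow(Add(-228, Add(Add(C, U), C)), -1)) = Mul(385, Pow(Add(-228, Add(U, Mul(2, C))), -1)) = Mul(385, Pow(Add(-228, U, Mul(2, C)), -1)))
Mul(-1, Function('I')(Function('L')(8), -872)) = Mul(-1, Mul(385, Pow(Add(-228, Pow(8, 2), Mul(2, -872)), -1))) = Mul(-1, Mul(385, Pow(Add(-228, 64, -1744), -1))) = Mul(-1, Mul(385, Pow(-1908, -1))) = Mul(-1, Mul(385, Rational(-1, 1908))) = Mul(-1, Rational(-385, 1908)) = Rational(385, 1908)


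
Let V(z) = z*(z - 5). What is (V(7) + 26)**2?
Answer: 1600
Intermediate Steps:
V(z) = z*(-5 + z)
(V(7) + 26)**2 = (7*(-5 + 7) + 26)**2 = (7*2 + 26)**2 = (14 + 26)**2 = 40**2 = 1600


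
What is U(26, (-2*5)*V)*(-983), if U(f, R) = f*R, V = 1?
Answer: 255580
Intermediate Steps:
U(f, R) = R*f
U(26, (-2*5)*V)*(-983) = ((-2*5*1)*26)*(-983) = (-10*1*26)*(-983) = -10*26*(-983) = -260*(-983) = 255580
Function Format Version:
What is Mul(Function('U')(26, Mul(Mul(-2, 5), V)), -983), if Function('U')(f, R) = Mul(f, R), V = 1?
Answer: 255580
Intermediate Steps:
Function('U')(f, R) = Mul(R, f)
Mul(Function('U')(26, Mul(Mul(-2, 5), V)), -983) = Mul(Mul(Mul(Mul(-2, 5), 1), 26), -983) = Mul(Mul(Mul(-10, 1), 26), -983) = Mul(Mul(-10, 26), -983) = Mul(-260, -983) = 255580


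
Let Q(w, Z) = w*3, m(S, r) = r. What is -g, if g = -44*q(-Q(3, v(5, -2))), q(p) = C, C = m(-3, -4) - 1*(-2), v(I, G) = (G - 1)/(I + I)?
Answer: -88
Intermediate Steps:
v(I, G) = (-1 + G)/(2*I) (v(I, G) = (-1 + G)/((2*I)) = (-1 + G)*(1/(2*I)) = (-1 + G)/(2*I))
Q(w, Z) = 3*w
C = -2 (C = -4 - 1*(-2) = -4 + 2 = -2)
q(p) = -2
g = 88 (g = -44*(-2) = 88)
-g = -1*88 = -88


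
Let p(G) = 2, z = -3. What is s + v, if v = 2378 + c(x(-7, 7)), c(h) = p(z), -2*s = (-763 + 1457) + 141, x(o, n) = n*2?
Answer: 3925/2 ≈ 1962.5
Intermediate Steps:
x(o, n) = 2*n
s = -835/2 (s = -((-763 + 1457) + 141)/2 = -(694 + 141)/2 = -1/2*835 = -835/2 ≈ -417.50)
c(h) = 2
v = 2380 (v = 2378 + 2 = 2380)
s + v = -835/2 + 2380 = 3925/2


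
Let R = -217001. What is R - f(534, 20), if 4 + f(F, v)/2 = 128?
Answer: -217249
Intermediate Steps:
f(F, v) = 248 (f(F, v) = -8 + 2*128 = -8 + 256 = 248)
R - f(534, 20) = -217001 - 1*248 = -217001 - 248 = -217249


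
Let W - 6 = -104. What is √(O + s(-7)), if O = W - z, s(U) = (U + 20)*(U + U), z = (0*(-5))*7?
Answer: 2*I*√70 ≈ 16.733*I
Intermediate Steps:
z = 0 (z = 0*7 = 0)
W = -98 (W = 6 - 104 = -98)
s(U) = 2*U*(20 + U) (s(U) = (20 + U)*(2*U) = 2*U*(20 + U))
O = -98 (O = -98 - 1*0 = -98 + 0 = -98)
√(O + s(-7)) = √(-98 + 2*(-7)*(20 - 7)) = √(-98 + 2*(-7)*13) = √(-98 - 182) = √(-280) = 2*I*√70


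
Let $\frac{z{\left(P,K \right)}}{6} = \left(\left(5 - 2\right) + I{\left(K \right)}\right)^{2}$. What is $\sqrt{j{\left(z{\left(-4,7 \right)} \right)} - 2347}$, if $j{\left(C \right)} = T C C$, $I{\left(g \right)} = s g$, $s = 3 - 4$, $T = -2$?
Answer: $i \sqrt{20779} \approx 144.15 i$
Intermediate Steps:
$s = -1$
$I{\left(g \right)} = - g$
$z{\left(P,K \right)} = 6 \left(3 - K\right)^{2}$ ($z{\left(P,K \right)} = 6 \left(\left(5 - 2\right) - K\right)^{2} = 6 \left(3 - K\right)^{2}$)
$j{\left(C \right)} = - 2 C^{2}$ ($j{\left(C \right)} = - 2 C C = - 2 C^{2}$)
$\sqrt{j{\left(z{\left(-4,7 \right)} \right)} - 2347} = \sqrt{- 2 \left(6 \left(3 - 7\right)^{2}\right)^{2} - 2347} = \sqrt{- 2 \left(6 \left(-4\right)^{2}\right)^{2} - 2347} = \sqrt{- 2 \left(6 \cdot 16\right)^{2} - 2347} = \sqrt{- 2 \cdot 96^{2} - 2347} = \sqrt{\left(-2\right) 9216 - 2347} = \sqrt{-18432 - 2347} = \sqrt{-20779} = i \sqrt{20779}$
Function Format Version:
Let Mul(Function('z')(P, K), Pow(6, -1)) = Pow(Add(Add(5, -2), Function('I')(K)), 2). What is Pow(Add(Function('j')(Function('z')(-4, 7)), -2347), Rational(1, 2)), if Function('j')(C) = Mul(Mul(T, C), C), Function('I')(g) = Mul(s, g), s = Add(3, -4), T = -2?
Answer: Mul(I, Pow(20779, Rational(1, 2))) ≈ Mul(144.15, I)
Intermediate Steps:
s = -1
Function('I')(g) = Mul(-1, g)
Function('z')(P, K) = Mul(6, Pow(Add(3, Mul(-1, K)), 2)) (Function('z')(P, K) = Mul(6, Pow(Add(Add(5, -2), Mul(-1, K)), 2)) = Mul(6, Pow(Add(3, Mul(-1, K)), 2)))
Function('j')(C) = Mul(-2, Pow(C, 2)) (Function('j')(C) = Mul(Mul(-2, C), C) = Mul(-2, Pow(C, 2)))
Pow(Add(Function('j')(Function('z')(-4, 7)), -2347), Rational(1, 2)) = Pow(Add(Mul(-2, Pow(Mul(6, Pow(Add(3, Mul(-1, 7)), 2)), 2)), -2347), Rational(1, 2)) = Pow(Add(Mul(-2, Pow(Mul(6, Pow(Add(3, -7), 2)), 2)), -2347), Rational(1, 2)) = Pow(Add(Mul(-2, Pow(Mul(6, Pow(-4, 2)), 2)), -2347), Rational(1, 2)) = Pow(Add(Mul(-2, Pow(Mul(6, 16), 2)), -2347), Rational(1, 2)) = Pow(Add(Mul(-2, Pow(96, 2)), -2347), Rational(1, 2)) = Pow(Add(Mul(-2, 9216), -2347), Rational(1, 2)) = Pow(Add(-18432, -2347), Rational(1, 2)) = Pow(-20779, Rational(1, 2)) = Mul(I, Pow(20779, Rational(1, 2)))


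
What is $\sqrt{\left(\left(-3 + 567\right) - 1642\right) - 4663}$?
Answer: $i \sqrt{5741} \approx 75.769 i$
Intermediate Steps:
$\sqrt{\left(\left(-3 + 567\right) - 1642\right) - 4663} = \sqrt{\left(564 - 1642\right) - 4663} = \sqrt{-1078 - 4663} = \sqrt{-5741} = i \sqrt{5741}$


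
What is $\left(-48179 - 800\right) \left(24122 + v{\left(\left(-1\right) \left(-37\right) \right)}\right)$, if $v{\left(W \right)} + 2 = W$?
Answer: $-1183185703$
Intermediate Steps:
$v{\left(W \right)} = -2 + W$
$\left(-48179 - 800\right) \left(24122 + v{\left(\left(-1\right) \left(-37\right) \right)}\right) = \left(-48179 - 800\right) \left(24122 - -35\right) = - 48979 \left(24122 + \left(-2 + 37\right)\right) = - 48979 \left(24122 + 35\right) = \left(-48979\right) 24157 = -1183185703$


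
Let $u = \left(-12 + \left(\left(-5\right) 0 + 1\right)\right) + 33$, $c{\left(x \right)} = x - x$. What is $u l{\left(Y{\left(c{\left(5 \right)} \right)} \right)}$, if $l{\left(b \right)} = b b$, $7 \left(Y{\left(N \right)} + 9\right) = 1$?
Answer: $\frac{84568}{49} \approx 1725.9$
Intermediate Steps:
$c{\left(x \right)} = 0$
$Y{\left(N \right)} = - \frac{62}{7}$ ($Y{\left(N \right)} = -9 + \frac{1}{7} \cdot 1 = -9 + \frac{1}{7} = - \frac{62}{7}$)
$l{\left(b \right)} = b^{2}$
$u = 22$ ($u = \left(-12 + \left(0 + 1\right)\right) + 33 = \left(-12 + 1\right) + 33 = -11 + 33 = 22$)
$u l{\left(Y{\left(c{\left(5 \right)} \right)} \right)} = 22 \left(- \frac{62}{7}\right)^{2} = 22 \cdot \frac{3844}{49} = \frac{84568}{49}$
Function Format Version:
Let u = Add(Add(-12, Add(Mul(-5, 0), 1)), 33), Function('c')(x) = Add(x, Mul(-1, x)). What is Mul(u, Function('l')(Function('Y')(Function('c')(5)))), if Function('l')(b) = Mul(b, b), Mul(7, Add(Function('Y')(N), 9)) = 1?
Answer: Rational(84568, 49) ≈ 1725.9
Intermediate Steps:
Function('c')(x) = 0
Function('Y')(N) = Rational(-62, 7) (Function('Y')(N) = Add(-9, Mul(Rational(1, 7), 1)) = Add(-9, Rational(1, 7)) = Rational(-62, 7))
Function('l')(b) = Pow(b, 2)
u = 22 (u = Add(Add(-12, Add(0, 1)), 33) = Add(Add(-12, 1), 33) = Add(-11, 33) = 22)
Mul(u, Function('l')(Function('Y')(Function('c')(5)))) = Mul(22, Pow(Rational(-62, 7), 2)) = Mul(22, Rational(3844, 49)) = Rational(84568, 49)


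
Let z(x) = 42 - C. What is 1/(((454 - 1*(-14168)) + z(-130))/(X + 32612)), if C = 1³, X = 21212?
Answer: 53824/14663 ≈ 3.6707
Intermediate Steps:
C = 1
z(x) = 41 (z(x) = 42 - 1*1 = 42 - 1 = 41)
1/(((454 - 1*(-14168)) + z(-130))/(X + 32612)) = 1/(((454 - 1*(-14168)) + 41)/(21212 + 32612)) = 1/(((454 + 14168) + 41)/53824) = 1/((14622 + 41)*(1/53824)) = 1/(14663*(1/53824)) = 1/(14663/53824) = 53824/14663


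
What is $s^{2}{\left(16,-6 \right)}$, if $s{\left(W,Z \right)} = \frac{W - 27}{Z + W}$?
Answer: $\frac{121}{100} \approx 1.21$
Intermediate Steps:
$s{\left(W,Z \right)} = \frac{-27 + W}{W + Z}$
$s^{2}{\left(16,-6 \right)} = \left(\frac{-27 + 16}{16 - 6}\right)^{2} = \left(\frac{1}{10} \left(-11\right)\right)^{2} = \left(- \frac{11}{10}\right)^{2} = \frac{121}{100}$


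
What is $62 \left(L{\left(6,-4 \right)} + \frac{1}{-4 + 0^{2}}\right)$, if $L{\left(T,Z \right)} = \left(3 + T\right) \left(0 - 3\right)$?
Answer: $- \frac{3379}{2} \approx -1689.5$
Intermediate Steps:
$L{\left(T,Z \right)} = -9 - 3 T$ ($L{\left(T,Z \right)} = \left(3 + T\right) \left(-3\right) = -9 - 3 T$)
$62 \left(L{\left(6,-4 \right)} + \frac{1}{-4 + 0^{2}}\right) = 62 \left(\left(-9 - 18\right) + \frac{1}{-4 + 0^{2}}\right) = 62 \left(\left(-9 - 18\right) + \frac{1}{-4 + 0}\right) = 62 \left(-27 + \frac{1}{-4}\right) = 62 \left(-27 - \frac{1}{4}\right) = 62 \left(- \frac{109}{4}\right) = - \frac{3379}{2}$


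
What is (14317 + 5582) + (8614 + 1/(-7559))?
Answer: 215529766/7559 ≈ 28513.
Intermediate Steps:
(14317 + 5582) + (8614 + 1/(-7559)) = 19899 + (8614 - 1/7559) = 19899 + 65113225/7559 = 215529766/7559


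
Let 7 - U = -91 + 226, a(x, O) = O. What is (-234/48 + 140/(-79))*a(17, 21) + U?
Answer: -169117/632 ≈ -267.59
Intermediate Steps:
U = -128 (U = 7 - (-91 + 226) = 7 - 1*135 = 7 - 135 = -128)
(-234/48 + 140/(-79))*a(17, 21) + U = (-234/48 + 140/(-79))*21 - 128 = (-234*1/48 + 140*(-1/79))*21 - 128 = (-39/8 - 140/79)*21 - 128 = -4201/632*21 - 128 = -88221/632 - 128 = -169117/632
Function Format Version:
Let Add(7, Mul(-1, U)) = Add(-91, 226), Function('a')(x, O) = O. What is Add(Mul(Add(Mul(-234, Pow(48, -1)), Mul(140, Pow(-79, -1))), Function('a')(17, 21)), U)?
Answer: Rational(-169117, 632) ≈ -267.59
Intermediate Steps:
U = -128 (U = Add(7, Mul(-1, Add(-91, 226))) = Add(7, Mul(-1, 135)) = Add(7, -135) = -128)
Add(Mul(Add(Mul(-234, Pow(48, -1)), Mul(140, Pow(-79, -1))), Function('a')(17, 21)), U) = Add(Mul(Add(Mul(-234, Pow(48, -1)), Mul(140, Pow(-79, -1))), 21), -128) = Add(Mul(Add(Mul(-234, Rational(1, 48)), Mul(140, Rational(-1, 79))), 21), -128) = Add(Mul(Add(Rational(-39, 8), Rational(-140, 79)), 21), -128) = Add(Mul(Rational(-4201, 632), 21), -128) = Add(Rational(-88221, 632), -128) = Rational(-169117, 632)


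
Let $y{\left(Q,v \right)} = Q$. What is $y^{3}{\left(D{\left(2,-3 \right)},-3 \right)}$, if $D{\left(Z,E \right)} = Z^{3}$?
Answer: $512$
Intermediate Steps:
$y^{3}{\left(D{\left(2,-3 \right)},-3 \right)} = \left(2^{3}\right)^{3} = 8^{3} = 512$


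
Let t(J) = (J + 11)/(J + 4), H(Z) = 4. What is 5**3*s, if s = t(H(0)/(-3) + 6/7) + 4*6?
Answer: 249625/74 ≈ 3373.3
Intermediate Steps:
t(J) = (11 + J)/(4 + J)
s = 1997/74 (s = (11 + (4/(-3) + 6/7))/(4 + (4/(-3) + 6/7)) + 4*6 = (11 + (4*(-1/3) + 6*(1/7)))/(4 + (4*(-1/3) + 6*(1/7))) + 24 = (11 + (-4/3 + 6/7))/(4 + (-4/3 + 6/7)) + 24 = (11 - 10/21)/(4 - 10/21) + 24 = (221/21)/(74/21) + 24 = (21/74)*(221/21) + 24 = 221/74 + 24 = 1997/74 ≈ 26.986)
5**3*s = 5**3*(1997/74) = 125*(1997/74) = 249625/74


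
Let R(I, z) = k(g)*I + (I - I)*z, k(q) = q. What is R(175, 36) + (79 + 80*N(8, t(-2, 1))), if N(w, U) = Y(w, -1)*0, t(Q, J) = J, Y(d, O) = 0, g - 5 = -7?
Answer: -271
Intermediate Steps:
g = -2 (g = 5 - 7 = -2)
R(I, z) = -2*I (R(I, z) = -2*I + (I - I)*z = -2*I + 0*z = -2*I + 0 = -2*I)
N(w, U) = 0 (N(w, U) = 0*0 = 0)
R(175, 36) + (79 + 80*N(8, t(-2, 1))) = -2*175 + (79 + 80*0) = -350 + (79 + 0) = -350 + 79 = -271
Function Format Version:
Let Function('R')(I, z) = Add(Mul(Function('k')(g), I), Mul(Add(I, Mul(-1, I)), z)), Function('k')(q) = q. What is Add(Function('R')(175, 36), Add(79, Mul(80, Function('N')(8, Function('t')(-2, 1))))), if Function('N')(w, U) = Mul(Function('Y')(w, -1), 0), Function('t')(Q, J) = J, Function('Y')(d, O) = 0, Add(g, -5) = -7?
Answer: -271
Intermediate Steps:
g = -2 (g = Add(5, -7) = -2)
Function('R')(I, z) = Mul(-2, I) (Function('R')(I, z) = Add(Mul(-2, I), Mul(Add(I, Mul(-1, I)), z)) = Add(Mul(-2, I), Mul(0, z)) = Add(Mul(-2, I), 0) = Mul(-2, I))
Function('N')(w, U) = 0 (Function('N')(w, U) = Mul(0, 0) = 0)
Add(Function('R')(175, 36), Add(79, Mul(80, Function('N')(8, Function('t')(-2, 1))))) = Add(Mul(-2, 175), Add(79, Mul(80, 0))) = Add(-350, Add(79, 0)) = Add(-350, 79) = -271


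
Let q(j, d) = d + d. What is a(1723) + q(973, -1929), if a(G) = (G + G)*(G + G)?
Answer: 11871058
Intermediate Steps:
q(j, d) = 2*d
a(G) = 4*G² (a(G) = (2*G)*(2*G) = 4*G²)
a(1723) + q(973, -1929) = 4*1723² + 2*(-1929) = 4*2968729 - 3858 = 11874916 - 3858 = 11871058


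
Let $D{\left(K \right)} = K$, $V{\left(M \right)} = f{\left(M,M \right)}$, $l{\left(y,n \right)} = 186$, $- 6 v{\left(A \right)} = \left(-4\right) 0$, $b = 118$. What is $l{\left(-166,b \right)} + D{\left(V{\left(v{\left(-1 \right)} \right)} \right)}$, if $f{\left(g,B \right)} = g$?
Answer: $186$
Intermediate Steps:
$v{\left(A \right)} = 0$ ($v{\left(A \right)} = - \frac{\left(-4\right) 0}{6} = \left(- \frac{1}{6}\right) 0 = 0$)
$V{\left(M \right)} = M$
$l{\left(-166,b \right)} + D{\left(V{\left(v{\left(-1 \right)} \right)} \right)} = 186 + 0 = 186$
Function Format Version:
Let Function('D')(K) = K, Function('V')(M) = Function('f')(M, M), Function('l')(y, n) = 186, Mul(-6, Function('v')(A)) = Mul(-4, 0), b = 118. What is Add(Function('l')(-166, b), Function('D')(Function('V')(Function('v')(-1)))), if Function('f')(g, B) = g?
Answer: 186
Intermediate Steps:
Function('v')(A) = 0 (Function('v')(A) = Mul(Rational(-1, 6), Mul(-4, 0)) = Mul(Rational(-1, 6), 0) = 0)
Function('V')(M) = M
Add(Function('l')(-166, b), Function('D')(Function('V')(Function('v')(-1)))) = Add(186, 0) = 186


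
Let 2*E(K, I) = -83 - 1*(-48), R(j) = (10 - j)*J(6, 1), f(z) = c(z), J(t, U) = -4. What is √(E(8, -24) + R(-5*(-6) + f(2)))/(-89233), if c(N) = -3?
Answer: -√202/178466 ≈ -7.9638e-5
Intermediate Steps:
f(z) = -3
R(j) = -40 + 4*j (R(j) = (10 - j)*(-4) = -40 + 4*j)
E(K, I) = -35/2 (E(K, I) = (-83 - 1*(-48))/2 = (-83 + 48)/2 = (½)*(-35) = -35/2)
√(E(8, -24) + R(-5*(-6) + f(2)))/(-89233) = √(-35/2 + (-40 + 4*(-5*(-6) - 3)))/(-89233) = √(-35/2 + (-40 + 4*(30 - 3)))*(-1/89233) = √(-35/2 + (-40 + 4*27))*(-1/89233) = √(-35/2 + (-40 + 108))*(-1/89233) = √(-35/2 + 68)*(-1/89233) = √(101/2)*(-1/89233) = (√202/2)*(-1/89233) = -√202/178466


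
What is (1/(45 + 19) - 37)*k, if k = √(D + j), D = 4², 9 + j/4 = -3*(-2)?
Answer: -2367/32 ≈ -73.969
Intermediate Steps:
j = -12 (j = -36 + 4*(-3*(-2)) = -36 + 4*6 = -36 + 24 = -12)
D = 16
k = 2 (k = √(16 - 12) = √4 = 2)
(1/(45 + 19) - 37)*k = (1/(45 + 19) - 37)*2 = (1/64 - 37)*2 = -2367/64*2 = -2367/32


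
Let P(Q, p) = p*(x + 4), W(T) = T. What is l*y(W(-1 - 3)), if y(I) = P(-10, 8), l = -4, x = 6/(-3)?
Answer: -64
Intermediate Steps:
x = -2 (x = 6*(-⅓) = -2)
P(Q, p) = 2*p (P(Q, p) = p*(-2 + 4) = p*2 = 2*p)
y(I) = 16 (y(I) = 2*8 = 16)
l*y(W(-1 - 3)) = -4*16 = -64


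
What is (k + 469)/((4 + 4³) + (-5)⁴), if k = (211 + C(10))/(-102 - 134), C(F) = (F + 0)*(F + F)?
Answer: 110273/163548 ≈ 0.67425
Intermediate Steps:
C(F) = 2*F² (C(F) = F*(2*F) = 2*F²)
k = -411/236 (k = (211 + 2*10²)/(-102 - 134) = (211 + 2*100)/(-236) = (211 + 200)*(-1/236) = 411*(-1/236) = -411/236 ≈ -1.7415)
(k + 469)/((4 + 4³) + (-5)⁴) = (-411/236 + 469)/((4 + 4³) + (-5)⁴) = 110273/(236*((4 + 64) + 625)) = 110273/(236*(68 + 625)) = (110273/236)/693 = (110273/236)*(1/693) = 110273/163548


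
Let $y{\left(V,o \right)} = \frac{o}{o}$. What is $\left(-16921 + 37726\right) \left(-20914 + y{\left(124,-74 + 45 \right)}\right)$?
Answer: $-435094965$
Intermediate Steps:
$y{\left(V,o \right)} = 1$
$\left(-16921 + 37726\right) \left(-20914 + y{\left(124,-74 + 45 \right)}\right) = \left(-16921 + 37726\right) \left(-20914 + 1\right) = 20805 \left(-20913\right) = -435094965$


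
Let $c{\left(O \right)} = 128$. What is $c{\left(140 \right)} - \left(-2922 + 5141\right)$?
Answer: $-2091$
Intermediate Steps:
$c{\left(140 \right)} - \left(-2922 + 5141\right) = 128 - \left(-2922 + 5141\right) = 128 - 2219 = -2091$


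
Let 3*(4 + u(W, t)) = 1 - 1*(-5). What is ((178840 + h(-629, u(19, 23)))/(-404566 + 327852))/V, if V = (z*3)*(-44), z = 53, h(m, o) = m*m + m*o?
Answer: 3621/3375416 ≈ 0.0010728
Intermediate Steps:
u(W, t) = -2 (u(W, t) = -4 + (1 - 1*(-5))/3 = -4 + (1 + 5)/3 = -4 + (⅓)*6 = -4 + 2 = -2)
h(m, o) = m² + m*o
V = -6996 (V = (53*3)*(-44) = 159*(-44) = -6996)
((178840 + h(-629, u(19, 23)))/(-404566 + 327852))/V = ((178840 - 629*(-629 - 2))/(-404566 + 327852))/(-6996) = ((178840 - 629*(-631))/(-76714))*(-1/6996) = ((178840 + 396899)*(-1/76714))*(-1/6996) = (575739*(-1/76714))*(-1/6996) = -575739/76714*(-1/6996) = 3621/3375416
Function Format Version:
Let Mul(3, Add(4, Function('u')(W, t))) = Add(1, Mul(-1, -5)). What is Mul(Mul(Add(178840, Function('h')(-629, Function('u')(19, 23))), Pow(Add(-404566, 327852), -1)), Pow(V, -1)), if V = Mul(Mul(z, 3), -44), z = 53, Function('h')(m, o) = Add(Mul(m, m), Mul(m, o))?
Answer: Rational(3621, 3375416) ≈ 0.0010728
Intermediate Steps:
Function('u')(W, t) = -2 (Function('u')(W, t) = Add(-4, Mul(Rational(1, 3), Add(1, Mul(-1, -5)))) = Add(-4, Mul(Rational(1, 3), Add(1, 5))) = Add(-4, Mul(Rational(1, 3), 6)) = Add(-4, 2) = -2)
Function('h')(m, o) = Add(Pow(m, 2), Mul(m, o))
V = -6996 (V = Mul(Mul(53, 3), -44) = Mul(159, -44) = -6996)
Mul(Mul(Add(178840, Function('h')(-629, Function('u')(19, 23))), Pow(Add(-404566, 327852), -1)), Pow(V, -1)) = Mul(Mul(Add(178840, Mul(-629, Add(-629, -2))), Pow(Add(-404566, 327852), -1)), Pow(-6996, -1)) = Mul(Mul(Add(178840, Mul(-629, -631)), Pow(-76714, -1)), Rational(-1, 6996)) = Mul(Mul(Add(178840, 396899), Rational(-1, 76714)), Rational(-1, 6996)) = Mul(Mul(575739, Rational(-1, 76714)), Rational(-1, 6996)) = Mul(Rational(-575739, 76714), Rational(-1, 6996)) = Rational(3621, 3375416)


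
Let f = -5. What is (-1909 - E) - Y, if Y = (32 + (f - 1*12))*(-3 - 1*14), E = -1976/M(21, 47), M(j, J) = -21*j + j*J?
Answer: -34658/21 ≈ -1650.4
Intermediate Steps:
M(j, J) = -21*j + J*j
E = -76/21 (E = -1976*1/(21*(-21 + 47)) = -1976/(21*26) = -1976/546 = -1976*1/546 = -76/21 ≈ -3.6190)
Y = -255 (Y = (32 + (-5 - 1*12))*(-3 - 1*14) = (32 + (-5 - 12))*(-3 - 14) = (32 - 17)*(-17) = 15*(-17) = -255)
(-1909 - E) - Y = (-1909 - 1*(-76/21)) - 1*(-255) = (-1909 + 76/21) + 255 = -40013/21 + 255 = -34658/21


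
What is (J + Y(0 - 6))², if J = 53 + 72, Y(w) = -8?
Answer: 13689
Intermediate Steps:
J = 125
(J + Y(0 - 6))² = (125 - 8)² = 117² = 13689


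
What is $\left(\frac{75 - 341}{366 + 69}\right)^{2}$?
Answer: $\frac{70756}{189225} \approx 0.37393$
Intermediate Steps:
$\left(\frac{75 - 341}{366 + 69}\right)^{2} = \left(- \frac{266}{435}\right)^{2} = \frac{70756}{189225}$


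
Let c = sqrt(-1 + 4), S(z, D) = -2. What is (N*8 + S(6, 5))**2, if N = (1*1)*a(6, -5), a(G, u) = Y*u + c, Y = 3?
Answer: 15076 - 1952*sqrt(3) ≈ 11695.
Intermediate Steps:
c = sqrt(3) ≈ 1.7320
a(G, u) = sqrt(3) + 3*u (a(G, u) = 3*u + sqrt(3) = sqrt(3) + 3*u)
N = -15 + sqrt(3) (N = (1*1)*(sqrt(3) + 3*(-5)) = 1*(sqrt(3) - 15) = 1*(-15 + sqrt(3)) = -15 + sqrt(3) ≈ -13.268)
(N*8 + S(6, 5))**2 = ((-15 + sqrt(3))*8 - 2)**2 = ((-120 + 8*sqrt(3)) - 2)**2 = (-122 + 8*sqrt(3))**2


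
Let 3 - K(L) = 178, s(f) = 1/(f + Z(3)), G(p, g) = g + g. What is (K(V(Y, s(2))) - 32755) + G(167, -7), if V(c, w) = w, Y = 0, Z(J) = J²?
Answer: -32944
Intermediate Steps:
G(p, g) = 2*g
s(f) = 1/(9 + f) (s(f) = 1/(f + 3²) = 1/(f + 9) = 1/(9 + f))
K(L) = -175 (K(L) = 3 - 1*178 = 3 - 178 = -175)
(K(V(Y, s(2))) - 32755) + G(167, -7) = (-175 - 32755) + 2*(-7) = -32930 - 14 = -32944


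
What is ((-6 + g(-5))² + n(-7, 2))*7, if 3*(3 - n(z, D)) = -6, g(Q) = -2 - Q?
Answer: 98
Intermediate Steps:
n(z, D) = 5 (n(z, D) = 3 - ⅓*(-6) = 3 + 2 = 5)
((-6 + g(-5))² + n(-7, 2))*7 = ((-6 + (-2 - 1*(-5)))² + 5)*7 = ((-6 + (-2 + 5))² + 5)*7 = ((-6 + 3)² + 5)*7 = ((-3)² + 5)*7 = (9 + 5)*7 = 14*7 = 98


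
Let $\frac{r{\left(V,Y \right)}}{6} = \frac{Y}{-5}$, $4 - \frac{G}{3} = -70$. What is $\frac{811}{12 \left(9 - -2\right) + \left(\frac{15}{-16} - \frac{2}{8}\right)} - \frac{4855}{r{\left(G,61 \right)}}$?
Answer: $\frac{55556791}{766038} \approx 72.525$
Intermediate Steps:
$G = 222$ ($G = 12 - -210 = 12 + 210 = 222$)
$r{\left(V,Y \right)} = - \frac{6 Y}{5}$ ($r{\left(V,Y \right)} = 6 \frac{Y}{-5} = 6 Y \left(- \frac{1}{5}\right) = 6 \left(- \frac{Y}{5}\right) = - \frac{6 Y}{5}$)
$\frac{811}{12 \left(9 - -2\right) + \left(\frac{15}{-16} - \frac{2}{8}\right)} - \frac{4855}{r{\left(G,61 \right)}} = \frac{811}{12 \left(9 - -2\right) + \left(\frac{15}{-16} - \frac{2}{8}\right)} - \frac{4855}{\left(- \frac{6}{5}\right) 61} = \frac{811}{12 \left(9 + 2\right) + \left(15 \left(- \frac{1}{16}\right) - \frac{1}{4}\right)} - \frac{4855}{- \frac{366}{5}} = \frac{811}{12 \cdot 11 - \frac{19}{16}} - - \frac{24275}{366} = \frac{811}{132 - \frac{19}{16}} + \frac{24275}{366} = \frac{811}{\frac{2093}{16}} + \frac{24275}{366} = 811 \cdot \frac{16}{2093} + \frac{24275}{366} = \frac{12976}{2093} + \frac{24275}{366} = \frac{55556791}{766038}$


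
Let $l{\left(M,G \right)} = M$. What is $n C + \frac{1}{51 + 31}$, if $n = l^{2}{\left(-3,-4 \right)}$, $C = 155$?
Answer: $\frac{114391}{82} \approx 1395.0$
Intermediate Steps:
$n = 9$ ($n = \left(-3\right)^{2} = 9$)
$n C + \frac{1}{51 + 31} = 9 \cdot 155 + \frac{1}{51 + 31} = 1395 + \frac{1}{82} = \frac{114391}{82}$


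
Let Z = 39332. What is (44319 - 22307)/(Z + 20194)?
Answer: 11006/29763 ≈ 0.36979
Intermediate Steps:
(44319 - 22307)/(Z + 20194) = (44319 - 22307)/(39332 + 20194) = 22012/59526 = 22012*(1/59526) = 11006/29763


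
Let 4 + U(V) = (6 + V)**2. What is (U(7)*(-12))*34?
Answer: -67320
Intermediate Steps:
U(V) = -4 + (6 + V)**2
(U(7)*(-12))*34 = ((-4 + (6 + 7)**2)*(-12))*34 = ((-4 + 13**2)*(-12))*34 = ((-4 + 169)*(-12))*34 = (165*(-12))*34 = -1980*34 = -67320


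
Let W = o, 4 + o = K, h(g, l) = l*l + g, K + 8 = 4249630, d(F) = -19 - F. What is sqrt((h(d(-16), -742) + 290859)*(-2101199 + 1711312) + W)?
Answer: 3*I*sqrt(36450496658) ≈ 5.7276e+5*I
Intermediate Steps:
K = 4249622 (K = -8 + 4249630 = 4249622)
h(g, l) = g + l**2 (h(g, l) = l**2 + g = g + l**2)
o = 4249618 (o = -4 + 4249622 = 4249618)
W = 4249618
sqrt((h(d(-16), -742) + 290859)*(-2101199 + 1711312) + W) = sqrt((((-19 - 1*(-16)) + (-742)**2) + 290859)*(-2101199 + 1711312) + 4249618) = sqrt((((-19 + 16) + 550564) + 290859)*(-389887) + 4249618) = sqrt(((-3 + 550564) + 290859)*(-389887) + 4249618) = sqrt((550561 + 290859)*(-389887) + 4249618) = sqrt(841420*(-389887) + 4249618) = sqrt(-328058719540 + 4249618) = sqrt(-328054469922) = 3*I*sqrt(36450496658)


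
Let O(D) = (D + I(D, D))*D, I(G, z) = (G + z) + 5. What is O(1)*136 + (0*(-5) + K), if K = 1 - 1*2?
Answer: 1087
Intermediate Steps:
K = -1 (K = 1 - 2 = -1)
I(G, z) = 5 + G + z
O(D) = D*(5 + 3*D) (O(D) = (D + (5 + D + D))*D = (D + (5 + 2*D))*D = (5 + 3*D)*D = D*(5 + 3*D))
O(1)*136 + (0*(-5) + K) = (1*(5 + 3*1))*136 + (0*(-5) - 1) = (1*(5 + 3))*136 + (0 - 1) = (1*8)*136 - 1 = 8*136 - 1 = 1088 - 1 = 1087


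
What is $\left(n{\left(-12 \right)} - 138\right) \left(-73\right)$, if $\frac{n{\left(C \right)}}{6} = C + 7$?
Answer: $12264$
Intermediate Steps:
$n{\left(C \right)} = 42 + 6 C$ ($n{\left(C \right)} = 6 \left(C + 7\right) = 6 \left(7 + C\right) = 42 + 6 C$)
$\left(n{\left(-12 \right)} - 138\right) \left(-73\right) = \left(\left(42 + 6 \left(-12\right)\right) - 138\right) \left(-73\right) = \left(\left(42 - 72\right) - 138\right) \left(-73\right) = \left(-30 - 138\right) \left(-73\right) = \left(-168\right) \left(-73\right) = 12264$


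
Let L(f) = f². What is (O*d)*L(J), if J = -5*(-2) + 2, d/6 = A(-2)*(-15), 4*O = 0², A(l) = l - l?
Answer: 0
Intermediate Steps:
A(l) = 0
O = 0 (O = (¼)*0² = (¼)*0 = 0)
d = 0 (d = 6*(0*(-15)) = 6*0 = 0)
J = 12 (J = 10 + 2 = 12)
(O*d)*L(J) = (0*0)*12² = 0*144 = 0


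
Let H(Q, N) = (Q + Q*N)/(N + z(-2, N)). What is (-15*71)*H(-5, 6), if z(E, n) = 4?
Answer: 7455/2 ≈ 3727.5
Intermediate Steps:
H(Q, N) = (Q + N*Q)/(4 + N) (H(Q, N) = (Q + Q*N)/(N + 4) = (Q + N*Q)/(4 + N))
(-15*71)*H(-5, 6) = (-15*71)*(-5*(1 + 6)/(4 + 6)) = -(-5325)*7/10 = -1065*(-7/2) = 7455/2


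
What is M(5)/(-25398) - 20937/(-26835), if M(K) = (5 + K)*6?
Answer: 29452657/37864185 ≈ 0.77785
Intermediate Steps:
M(K) = 30 + 6*K
M(5)/(-25398) - 20937/(-26835) = (30 + 6*5)/(-25398) - 20937/(-26835) = (30 + 30)*(-1/25398) - 20937*(-1/26835) = 60*(-1/25398) + 6979/8945 = -10/4233 + 6979/8945 = 29452657/37864185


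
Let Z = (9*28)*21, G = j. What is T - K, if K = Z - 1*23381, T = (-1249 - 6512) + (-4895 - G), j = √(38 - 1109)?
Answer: 5433 - 3*I*√119 ≈ 5433.0 - 32.726*I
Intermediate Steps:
j = 3*I*√119 (j = √(-1071) = 3*I*√119 ≈ 32.726*I)
G = 3*I*√119 ≈ 32.726*I
Z = 5292 (Z = 252*21 = 5292)
T = -12656 - 3*I*√119 (T = (-1249 - 6512) + (-4895 - 3*I*√119) = -7761 + (-4895 - 3*I*√119) = -12656 - 3*I*√119 ≈ -12656.0 - 32.726*I)
K = -18089 (K = 5292 - 1*23381 = 5292 - 23381 = -18089)
T - K = (-12656 - 3*I*√119) - 1*(-18089) = (-12656 - 3*I*√119) + 18089 = 5433 - 3*I*√119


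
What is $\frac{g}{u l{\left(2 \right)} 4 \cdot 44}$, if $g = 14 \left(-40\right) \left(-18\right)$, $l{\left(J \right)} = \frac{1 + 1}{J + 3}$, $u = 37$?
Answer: $\frac{1575}{407} \approx 3.8698$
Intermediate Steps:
$l{\left(J \right)} = \frac{2}{3 + J}$
$g = 10080$ ($g = \left(-560\right) \left(-18\right) = 10080$)
$\frac{g}{u l{\left(2 \right)} 4 \cdot 44} = \frac{10080}{37 \frac{2}{3 + 2} \cdot 4 \cdot 44} = \frac{10080}{37 \cdot \frac{2}{5} \cdot 4 \cdot 44} = \frac{10080}{37 \cdot \frac{8}{5} \cdot 44} = \frac{10080}{\frac{296}{5} \cdot 44} = \frac{10080}{\frac{13024}{5}} = 10080 \cdot \frac{5}{13024} = \frac{1575}{407}$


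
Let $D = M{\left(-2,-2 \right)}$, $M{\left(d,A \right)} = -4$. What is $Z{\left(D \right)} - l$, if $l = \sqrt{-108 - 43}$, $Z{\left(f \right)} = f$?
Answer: $-4 - i \sqrt{151} \approx -4.0 - 12.288 i$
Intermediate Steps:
$D = -4$
$l = i \sqrt{151}$ ($l = \sqrt{-151} = i \sqrt{151} \approx 12.288 i$)
$Z{\left(D \right)} - l = -4 - i \sqrt{151}$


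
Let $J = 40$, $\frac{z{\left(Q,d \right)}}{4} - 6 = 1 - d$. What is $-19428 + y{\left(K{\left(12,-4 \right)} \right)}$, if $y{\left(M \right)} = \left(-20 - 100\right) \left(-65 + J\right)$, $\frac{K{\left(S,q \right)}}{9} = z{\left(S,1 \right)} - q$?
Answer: $-16428$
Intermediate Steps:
$z{\left(Q,d \right)} = 28 - 4 d$ ($z{\left(Q,d \right)} = 24 + 4 \left(1 - d\right) = 24 - \left(-4 + 4 d\right) = 28 - 4 d$)
$K{\left(S,q \right)} = 216 - 9 q$ ($K{\left(S,q \right)} = 9 \left(\left(28 - 4\right) - q\right) = 9 \left(24 - q\right) = 216 - 9 q$)
$y{\left(M \right)} = 3000$ ($y{\left(M \right)} = \left(-20 - 100\right) \left(-65 + 40\right) = \left(-120\right) \left(-25\right) = 3000$)
$-19428 + y{\left(K{\left(12,-4 \right)} \right)} = -19428 + 3000 = -16428$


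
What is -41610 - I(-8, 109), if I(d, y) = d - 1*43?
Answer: -41559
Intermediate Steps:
I(d, y) = -43 + d (I(d, y) = d - 43 = -43 + d)
-41610 - I(-8, 109) = -41610 - (-43 - 8) = -41610 - 1*(-51) = -41610 + 51 = -41559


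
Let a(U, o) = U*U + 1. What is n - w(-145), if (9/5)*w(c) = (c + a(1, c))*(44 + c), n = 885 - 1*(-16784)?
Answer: 86806/9 ≈ 9645.1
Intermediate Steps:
n = 17669 (n = 885 + 16784 = 17669)
a(U, o) = 1 + U**2 (a(U, o) = U**2 + 1 = 1 + U**2)
w(c) = 5*(2 + c)*(44 + c)/9 (w(c) = 5*((c + (1 + 1**2))*(44 + c))/9 = 5*((c + (1 + 1))*(44 + c))/9 = 5*((c + 2)*(44 + c))/9 = 5*((2 + c)*(44 + c))/9 = 5*(2 + c)*(44 + c)/9)
n - w(-145) = 17669 - (440/9 + (5/9)*(-145)**2 + (230/9)*(-145)) = 17669 - (440/9 + (5/9)*21025 - 33350/9) = 17669 - (440/9 + 105125/9 - 33350/9) = 17669 - 1*72215/9 = 17669 - 72215/9 = 86806/9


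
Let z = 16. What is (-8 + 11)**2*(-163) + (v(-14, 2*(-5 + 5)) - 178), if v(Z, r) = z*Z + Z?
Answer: -1883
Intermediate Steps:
v(Z, r) = 17*Z (v(Z, r) = 16*Z + Z = 17*Z)
(-8 + 11)**2*(-163) + (v(-14, 2*(-5 + 5)) - 178) = (-8 + 11)**2*(-163) + (17*(-14) - 178) = 3**2*(-163) + (-238 - 178) = 9*(-163) - 416 = -1467 - 416 = -1883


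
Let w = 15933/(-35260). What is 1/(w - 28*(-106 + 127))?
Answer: -35260/20748813 ≈ -0.0016994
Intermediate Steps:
w = -15933/35260 (w = 15933*(-1/35260) = -15933/35260 ≈ -0.45187)
1/(w - 28*(-106 + 127)) = 1/(-15933/35260 - 28*(-106 + 127)) = 1/(-15933/35260 - 28*21) = 1/(-15933/35260 - 588) = 1/(-20748813/35260) = -35260/20748813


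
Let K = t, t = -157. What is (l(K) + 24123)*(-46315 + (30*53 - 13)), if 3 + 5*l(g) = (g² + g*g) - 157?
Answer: -7594409714/5 ≈ -1.5189e+9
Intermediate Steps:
K = -157
l(g) = -32 + 2*g²/5 (l(g) = -⅗ + ((g² + g*g) - 157)/5 = -⅗ + ((g² + g²) - 157)/5 = -⅗ + (2*g² - 157)/5 = -⅗ + (-157 + 2*g²)/5 = -⅗ + (-157/5 + 2*g²/5) = -32 + 2*g²/5)
(l(K) + 24123)*(-46315 + (30*53 - 13)) = ((-32 + (⅖)*(-157)²) + 24123)*(-46315 + (30*53 - 13)) = ((-32 + (⅖)*24649) + 24123)*(-46315 + (1590 - 13)) = ((-32 + 49298/5) + 24123)*(-46315 + 1577) = (49138/5 + 24123)*(-44738) = (169753/5)*(-44738) = -7594409714/5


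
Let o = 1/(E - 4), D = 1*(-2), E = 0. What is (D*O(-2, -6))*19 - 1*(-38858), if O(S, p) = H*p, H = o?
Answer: 38801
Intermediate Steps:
D = -2
o = -¼ (o = 1/(0 - 4) = 1/(-4) = -¼ ≈ -0.25000)
H = -¼ ≈ -0.25000
O(S, p) = -p/4
(D*O(-2, -6))*19 - 1*(-38858) = -(-1)*(-6)/2*19 - 1*(-38858) = -2*3/2*19 + 38858 = -3*19 + 38858 = -57 + 38858 = 38801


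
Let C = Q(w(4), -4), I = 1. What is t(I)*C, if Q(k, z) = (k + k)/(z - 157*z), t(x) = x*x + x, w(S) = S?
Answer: 1/39 ≈ 0.025641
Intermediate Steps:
t(x) = x + x**2 (t(x) = x**2 + x = x + x**2)
Q(k, z) = -k/(78*z) (Q(k, z) = (2*k)/((-156*z)) = (2*k)*(-1/(156*z)) = -k/(78*z))
C = 1/78 (C = -1/78*4/(-4) = -1/78*4*(-1/4) = 1/78 ≈ 0.012821)
t(I)*C = (1*(1 + 1))*(1/78) = (1*2)*(1/78) = 2*(1/78) = 1/39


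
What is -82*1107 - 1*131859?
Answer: -222633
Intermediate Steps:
-82*1107 - 1*131859 = -90774 - 131859 = -222633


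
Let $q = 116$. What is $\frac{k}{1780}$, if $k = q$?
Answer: $\frac{29}{445} \approx 0.065168$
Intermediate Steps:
$k = 116$
$\frac{k}{1780} = \frac{116}{1780} = 116 \cdot \frac{1}{1780} = \frac{29}{445}$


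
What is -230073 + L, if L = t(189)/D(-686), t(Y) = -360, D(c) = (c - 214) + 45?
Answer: -4371379/19 ≈ -2.3007e+5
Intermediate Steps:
D(c) = -169 + c (D(c) = (-214 + c) + 45 = -169 + c)
L = 8/19 (L = -360/(-169 - 686) = -360/(-855) = -360*(-1/855) = 8/19 ≈ 0.42105)
-230073 + L = -230073 + 8/19 = -4371379/19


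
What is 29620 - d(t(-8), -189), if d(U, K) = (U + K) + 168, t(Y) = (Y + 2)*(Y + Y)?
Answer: 29545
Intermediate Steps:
t(Y) = 2*Y*(2 + Y) (t(Y) = (2 + Y)*(2*Y) = 2*Y*(2 + Y))
d(U, K) = 168 + K + U (d(U, K) = (K + U) + 168 = 168 + K + U)
29620 - d(t(-8), -189) = 29620 - (168 - 189 + 2*(-8)*(2 - 8)) = 29620 - (168 - 189 + 2*(-8)*(-6)) = 29620 - (168 - 189 + 96) = 29620 - 1*75 = 29620 - 75 = 29545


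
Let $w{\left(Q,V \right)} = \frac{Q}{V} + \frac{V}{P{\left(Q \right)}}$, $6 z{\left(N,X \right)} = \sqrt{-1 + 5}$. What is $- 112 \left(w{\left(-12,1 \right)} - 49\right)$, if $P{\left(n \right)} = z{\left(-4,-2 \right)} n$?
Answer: $6860$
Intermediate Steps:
$z{\left(N,X \right)} = \frac{1}{3}$ ($z{\left(N,X \right)} = \frac{\sqrt{-1 + 5}}{6} = \frac{\sqrt{4}}{6} = \frac{1}{6} \cdot 2 = \frac{1}{3}$)
$P{\left(n \right)} = \frac{n}{3}$
$w{\left(Q,V \right)} = \frac{Q}{V} + \frac{3 V}{Q}$ ($w{\left(Q,V \right)} = \frac{Q}{V} + \frac{V}{\frac{1}{3} Q} = \frac{Q}{V} + V \frac{3}{Q} = \frac{Q}{V} + \frac{3 V}{Q}$)
$- 112 \left(w{\left(-12,1 \right)} - 49\right) = - 112 \left(\left(- \frac{12}{1} + 3 \cdot 1 \frac{1}{-12}\right) - 49\right) = - 112 \left(\left(\left(-12\right) 1 + 3 \cdot 1 \left(- \frac{1}{12}\right)\right) - 49\right) = - 112 \left(\left(-12 - \frac{1}{4}\right) - 49\right) = - 112 \left(- \frac{49}{4} - 49\right) = \left(-112\right) \left(- \frac{245}{4}\right) = 6860$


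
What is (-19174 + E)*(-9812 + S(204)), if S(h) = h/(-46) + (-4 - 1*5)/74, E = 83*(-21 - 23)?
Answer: 190685881727/851 ≈ 2.2407e+8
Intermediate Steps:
E = -3652 (E = 83*(-44) = -3652)
S(h) = -9/74 - h/46 (S(h) = h*(-1/46) + (-4 - 5)*(1/74) = -h/46 - 9*1/74 = -h/46 - 9/74 = -9/74 - h/46)
(-19174 + E)*(-9812 + S(204)) = (-19174 - 3652)*(-9812 + (-9/74 - 1/46*204)) = -22826*(-9812 + (-9/74 - 102/23)) = -22826*(-9812 - 7755/1702) = -22826*(-16707779/1702) = 190685881727/851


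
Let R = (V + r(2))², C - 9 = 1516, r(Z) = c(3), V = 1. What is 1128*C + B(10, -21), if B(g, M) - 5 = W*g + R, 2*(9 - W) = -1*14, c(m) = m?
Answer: 1720381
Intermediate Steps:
r(Z) = 3
W = 16 (W = 9 - (-1)*14/2 = 9 - ½*(-14) = 9 + 7 = 16)
C = 1525 (C = 9 + 1516 = 1525)
R = 16 (R = (1 + 3)² = 4² = 16)
B(g, M) = 21 + 16*g (B(g, M) = 5 + (16*g + 16) = 5 + (16 + 16*g) = 21 + 16*g)
1128*C + B(10, -21) = 1128*1525 + (21 + 16*10) = 1720200 + (21 + 160) = 1720200 + 181 = 1720381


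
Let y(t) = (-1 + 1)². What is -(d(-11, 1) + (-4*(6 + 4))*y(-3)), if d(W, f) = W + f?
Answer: 10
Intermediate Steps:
y(t) = 0 (y(t) = 0² = 0)
-(d(-11, 1) + (-4*(6 + 4))*y(-3)) = -((-11 + 1) - 4*(6 + 4)*0) = -(-10 - 4*10*0) = -(-10 - 40*0) = -(-10 + 0) = -1*(-10) = 10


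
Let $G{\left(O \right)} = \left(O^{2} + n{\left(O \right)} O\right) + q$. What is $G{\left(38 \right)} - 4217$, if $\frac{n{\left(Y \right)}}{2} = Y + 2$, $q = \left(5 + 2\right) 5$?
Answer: $302$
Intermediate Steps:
$q = 35$ ($q = 7 \cdot 5 = 35$)
$n{\left(Y \right)} = 4 + 2 Y$ ($n{\left(Y \right)} = 2 \left(Y + 2\right) = 2 \left(2 + Y\right) = 4 + 2 Y$)
$G{\left(O \right)} = 35 + O^{2} + O \left(4 + 2 O\right)$ ($G{\left(O \right)} = \left(O^{2} + \left(4 + 2 O\right) O\right) + 35 = \left(O^{2} + O \left(4 + 2 O\right)\right) + 35 = 35 + O^{2} + O \left(4 + 2 O\right)$)
$G{\left(38 \right)} - 4217 = \left(35 + 3 \cdot 38^{2} + 4 \cdot 38\right) - 4217 = \left(35 + 3 \cdot 1444 + 152\right) - 4217 = \left(35 + 4332 + 152\right) - 4217 = 4519 - 4217 = 302$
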